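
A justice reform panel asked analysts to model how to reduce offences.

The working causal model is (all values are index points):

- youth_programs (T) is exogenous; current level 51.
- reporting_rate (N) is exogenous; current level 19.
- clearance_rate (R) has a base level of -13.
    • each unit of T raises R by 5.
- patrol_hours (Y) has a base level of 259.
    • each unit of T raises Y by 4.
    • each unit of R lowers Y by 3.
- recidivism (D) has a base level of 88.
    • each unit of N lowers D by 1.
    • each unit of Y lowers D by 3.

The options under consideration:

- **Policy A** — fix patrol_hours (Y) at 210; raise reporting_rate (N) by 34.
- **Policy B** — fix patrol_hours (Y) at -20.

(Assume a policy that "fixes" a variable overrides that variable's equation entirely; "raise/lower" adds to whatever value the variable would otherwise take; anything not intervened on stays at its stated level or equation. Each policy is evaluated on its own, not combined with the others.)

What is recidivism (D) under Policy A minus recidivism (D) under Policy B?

Policy A (Y := 210, N + 34):
  T = 51
  N = 19 + 34 = 53
  R = -13 + 5·51 = 242
  Y = 210
  D = 88 − 53 − 3·210 = -595
Policy B (Y := -20):
  T = 51
  N = 19
  R = -13 + 5·51 = 242
  Y = -20
  D = 88 − 19 − 3·(-20) = 129
D: -595 − 129 = -724

-724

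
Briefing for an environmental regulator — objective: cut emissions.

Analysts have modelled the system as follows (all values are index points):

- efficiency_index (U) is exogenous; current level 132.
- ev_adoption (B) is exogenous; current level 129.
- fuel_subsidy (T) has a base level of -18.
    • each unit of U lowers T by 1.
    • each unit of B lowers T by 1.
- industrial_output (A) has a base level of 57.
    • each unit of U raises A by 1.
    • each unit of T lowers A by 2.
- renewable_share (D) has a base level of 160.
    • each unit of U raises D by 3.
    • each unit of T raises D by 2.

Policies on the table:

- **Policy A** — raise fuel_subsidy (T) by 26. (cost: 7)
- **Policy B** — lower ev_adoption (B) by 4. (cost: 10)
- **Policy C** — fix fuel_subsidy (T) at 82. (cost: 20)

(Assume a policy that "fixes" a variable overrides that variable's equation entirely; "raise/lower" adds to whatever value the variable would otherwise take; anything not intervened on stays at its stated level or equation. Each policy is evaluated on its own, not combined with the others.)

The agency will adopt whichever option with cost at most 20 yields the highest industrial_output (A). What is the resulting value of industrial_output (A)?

Policy A (T + 26):
  U = 132
  B = 129
  T = -18 − 132 − 129 (+26 from intervention) = -253
  A = 57 + 132 − 2·(-253) = 695
Policy B (B − 4):
  U = 132
  B = 129 − 4 = 125
  T = -18 − 132 − 125 = -275
  A = 57 + 132 − 2·(-275) = 739
Policy C (T := 82):
  U = 132
  B = 129
  T = 82
  A = 57 + 132 − 2·82 = 25
Comparing — Policy A: A=695, Policy B: A=739, Policy C: A=25. Highest is 739 (Policy B).

739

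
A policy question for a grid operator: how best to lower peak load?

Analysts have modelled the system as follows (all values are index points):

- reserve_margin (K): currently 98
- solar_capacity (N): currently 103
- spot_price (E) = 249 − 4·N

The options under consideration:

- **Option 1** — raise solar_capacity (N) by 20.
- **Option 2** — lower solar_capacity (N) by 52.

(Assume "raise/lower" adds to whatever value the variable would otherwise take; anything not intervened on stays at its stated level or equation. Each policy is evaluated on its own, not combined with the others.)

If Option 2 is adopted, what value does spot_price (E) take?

45

Option 2 (N − 52):
  N = 103 − 52 = 51
  E = 249 − 4·51 = 45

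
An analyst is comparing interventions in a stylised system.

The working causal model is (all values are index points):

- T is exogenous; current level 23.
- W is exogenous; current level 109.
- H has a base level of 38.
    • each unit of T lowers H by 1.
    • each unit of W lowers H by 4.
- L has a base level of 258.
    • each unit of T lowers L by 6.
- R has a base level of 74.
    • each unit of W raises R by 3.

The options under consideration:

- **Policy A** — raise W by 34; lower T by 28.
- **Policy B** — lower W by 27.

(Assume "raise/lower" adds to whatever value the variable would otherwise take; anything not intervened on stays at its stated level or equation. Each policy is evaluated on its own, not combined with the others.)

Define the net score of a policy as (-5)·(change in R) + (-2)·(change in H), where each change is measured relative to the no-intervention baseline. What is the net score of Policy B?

Baseline:
  T = 23
  W = 109
  H = 38 − 23 − 4·109 = -421
  R = 74 + 3·109 = 401
Policy B (W − 27):
  T = 23
  W = 109 − 27 = 82
  H = 38 − 23 − 4·82 = -313
  R = 74 + 3·82 = 320
ΔR = 320 − 401 = -81; ΔH = -313 − (-421) = 108
Score = (-5)·(-81) + (-2)·108 = 189

189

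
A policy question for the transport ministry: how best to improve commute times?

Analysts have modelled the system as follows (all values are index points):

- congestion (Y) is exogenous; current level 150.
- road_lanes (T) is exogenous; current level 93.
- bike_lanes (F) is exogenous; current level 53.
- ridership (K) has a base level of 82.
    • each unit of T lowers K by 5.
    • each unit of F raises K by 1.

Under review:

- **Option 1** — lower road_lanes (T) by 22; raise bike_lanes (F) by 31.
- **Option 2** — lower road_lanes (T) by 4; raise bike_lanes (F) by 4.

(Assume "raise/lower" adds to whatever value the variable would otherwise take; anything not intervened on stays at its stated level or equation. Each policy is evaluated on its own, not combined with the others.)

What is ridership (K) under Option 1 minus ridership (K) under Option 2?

117

Option 1 (T − 22, F + 31):
  T = 93 − 22 = 71
  F = 53 + 31 = 84
  K = 82 − 5·71 + 84 = -189
Option 2 (T − 4, F + 4):
  T = 93 − 4 = 89
  F = 53 + 4 = 57
  K = 82 − 5·89 + 57 = -306
K: -189 − (-306) = 117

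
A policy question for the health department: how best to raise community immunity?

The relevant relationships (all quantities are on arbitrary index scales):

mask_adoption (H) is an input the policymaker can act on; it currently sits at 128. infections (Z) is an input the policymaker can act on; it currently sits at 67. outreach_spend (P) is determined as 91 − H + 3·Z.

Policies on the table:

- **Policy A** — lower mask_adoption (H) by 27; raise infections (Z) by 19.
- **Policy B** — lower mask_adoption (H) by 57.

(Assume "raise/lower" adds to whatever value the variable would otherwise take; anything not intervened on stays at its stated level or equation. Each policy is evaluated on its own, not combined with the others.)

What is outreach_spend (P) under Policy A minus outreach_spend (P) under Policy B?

27

Policy A (H − 27, Z + 19):
  H = 128 − 27 = 101
  Z = 67 + 19 = 86
  P = 91 − 101 + 3·86 = 248
Policy B (H − 57):
  H = 128 − 57 = 71
  Z = 67
  P = 91 − 71 + 3·67 = 221
P: 248 − 221 = 27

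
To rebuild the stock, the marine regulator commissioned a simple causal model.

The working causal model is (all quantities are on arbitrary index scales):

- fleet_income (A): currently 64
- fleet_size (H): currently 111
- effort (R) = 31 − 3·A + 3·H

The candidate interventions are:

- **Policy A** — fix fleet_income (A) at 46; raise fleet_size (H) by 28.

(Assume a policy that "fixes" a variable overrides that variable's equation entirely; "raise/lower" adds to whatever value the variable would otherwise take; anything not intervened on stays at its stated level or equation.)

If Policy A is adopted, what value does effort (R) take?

310

Policy A (A := 46, H + 28):
  A = 46
  H = 111 + 28 = 139
  R = 31 − 3·46 + 3·139 = 310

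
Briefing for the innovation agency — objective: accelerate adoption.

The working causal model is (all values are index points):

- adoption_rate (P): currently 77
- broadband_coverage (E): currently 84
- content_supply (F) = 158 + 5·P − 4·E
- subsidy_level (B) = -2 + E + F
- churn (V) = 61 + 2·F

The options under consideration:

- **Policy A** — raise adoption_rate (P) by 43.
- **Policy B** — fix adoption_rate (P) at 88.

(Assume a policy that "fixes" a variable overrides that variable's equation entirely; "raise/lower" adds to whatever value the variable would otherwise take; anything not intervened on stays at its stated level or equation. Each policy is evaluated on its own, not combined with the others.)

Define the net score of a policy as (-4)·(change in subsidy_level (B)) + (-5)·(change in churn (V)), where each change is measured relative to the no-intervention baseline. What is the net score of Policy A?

-3010

Baseline:
  P = 77
  E = 84
  F = 158 + 5·77 − 4·84 = 207
  B = -2 + 84 + 207 = 289
  V = 61 + 2·207 = 475
Policy A (P + 43):
  P = 77 + 43 = 120
  E = 84
  F = 158 + 5·120 − 4·84 = 422
  B = -2 + 84 + 422 = 504
  V = 61 + 2·422 = 905
ΔB = 504 − 289 = 215; ΔV = 905 − 475 = 430
Score = (-4)·215 + (-5)·430 = -3010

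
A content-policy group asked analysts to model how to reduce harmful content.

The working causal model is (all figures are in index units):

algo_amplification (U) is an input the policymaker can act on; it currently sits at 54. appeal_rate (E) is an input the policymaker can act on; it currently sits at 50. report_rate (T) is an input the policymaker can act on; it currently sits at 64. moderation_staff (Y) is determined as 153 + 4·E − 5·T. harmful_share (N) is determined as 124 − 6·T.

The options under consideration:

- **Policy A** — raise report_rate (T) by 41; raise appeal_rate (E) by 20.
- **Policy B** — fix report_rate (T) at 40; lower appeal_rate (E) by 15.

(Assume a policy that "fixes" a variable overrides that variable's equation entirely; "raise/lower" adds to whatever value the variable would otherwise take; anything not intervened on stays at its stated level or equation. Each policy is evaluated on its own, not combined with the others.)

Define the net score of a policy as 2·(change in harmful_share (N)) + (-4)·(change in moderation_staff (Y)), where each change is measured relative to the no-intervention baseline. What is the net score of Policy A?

8

Baseline:
  E = 50
  T = 64
  Y = 153 + 4·50 − 5·64 = 33
  N = 124 − 6·64 = -260
Policy A (T + 41, E + 20):
  E = 50 + 20 = 70
  T = 64 + 41 = 105
  Y = 153 + 4·70 − 5·105 = -92
  N = 124 − 6·105 = -506
ΔN = -506 − (-260) = -246; ΔY = -92 − 33 = -125
Score = 2·(-246) + (-4)·(-125) = 8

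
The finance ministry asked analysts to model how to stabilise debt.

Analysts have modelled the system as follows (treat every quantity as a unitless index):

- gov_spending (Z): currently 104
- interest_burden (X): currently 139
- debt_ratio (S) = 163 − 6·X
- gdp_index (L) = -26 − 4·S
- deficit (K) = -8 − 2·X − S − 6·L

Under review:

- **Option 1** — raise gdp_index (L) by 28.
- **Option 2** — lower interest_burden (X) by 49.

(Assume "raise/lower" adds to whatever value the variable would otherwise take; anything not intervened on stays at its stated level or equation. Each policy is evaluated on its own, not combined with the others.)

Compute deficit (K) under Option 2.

Option 2 (X − 49):
  X = 139 − 49 = 90
  S = 163 − 6·90 = -377
  L = -26 − 4·(-377) = 1482
  K = -8 − 2·90 − (-377) − 6·1482 = -8703

-8703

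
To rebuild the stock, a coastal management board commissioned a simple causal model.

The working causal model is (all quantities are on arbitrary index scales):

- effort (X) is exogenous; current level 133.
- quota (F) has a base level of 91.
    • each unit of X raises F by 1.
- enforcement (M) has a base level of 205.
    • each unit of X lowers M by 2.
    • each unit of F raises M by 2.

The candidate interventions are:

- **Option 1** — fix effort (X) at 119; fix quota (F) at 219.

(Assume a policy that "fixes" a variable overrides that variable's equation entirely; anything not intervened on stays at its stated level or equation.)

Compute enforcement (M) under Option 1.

Option 1 (X := 119, F := 219):
  X = 119
  F = 219
  M = 205 − 2·119 + 2·219 = 405

405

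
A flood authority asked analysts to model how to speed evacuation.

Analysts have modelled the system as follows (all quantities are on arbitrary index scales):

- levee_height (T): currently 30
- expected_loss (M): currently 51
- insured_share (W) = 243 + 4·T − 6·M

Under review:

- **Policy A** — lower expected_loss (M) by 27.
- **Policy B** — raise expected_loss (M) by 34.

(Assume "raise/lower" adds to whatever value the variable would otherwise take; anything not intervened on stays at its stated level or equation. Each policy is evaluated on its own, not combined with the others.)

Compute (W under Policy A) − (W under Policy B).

366

Policy A (M − 27):
  T = 30
  M = 51 − 27 = 24
  W = 243 + 4·30 − 6·24 = 219
Policy B (M + 34):
  T = 30
  M = 51 + 34 = 85
  W = 243 + 4·30 − 6·85 = -147
W: 219 − (-147) = 366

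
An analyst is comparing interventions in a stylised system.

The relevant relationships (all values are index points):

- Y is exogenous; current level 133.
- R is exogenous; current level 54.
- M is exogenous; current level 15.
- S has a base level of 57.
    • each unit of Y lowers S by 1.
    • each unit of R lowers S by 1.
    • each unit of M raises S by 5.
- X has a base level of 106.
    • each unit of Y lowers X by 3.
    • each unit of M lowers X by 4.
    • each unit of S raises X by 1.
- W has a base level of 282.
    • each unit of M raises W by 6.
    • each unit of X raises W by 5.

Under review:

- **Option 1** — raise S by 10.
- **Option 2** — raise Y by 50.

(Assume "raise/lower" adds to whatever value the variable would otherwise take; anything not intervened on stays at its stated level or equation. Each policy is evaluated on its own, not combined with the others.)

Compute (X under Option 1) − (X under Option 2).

210

Option 1 (S + 10):
  Y = 133
  R = 54
  M = 15
  S = 57 − 133 − 54 + 5·15 (+10 from intervention) = -45
  X = 106 − 3·133 − 4·15 + (-45) = -398
Option 2 (Y + 50):
  Y = 133 + 50 = 183
  R = 54
  M = 15
  S = 57 − 183 − 54 + 5·15 = -105
  X = 106 − 3·183 − 4·15 + (-105) = -608
X: -398 − (-608) = 210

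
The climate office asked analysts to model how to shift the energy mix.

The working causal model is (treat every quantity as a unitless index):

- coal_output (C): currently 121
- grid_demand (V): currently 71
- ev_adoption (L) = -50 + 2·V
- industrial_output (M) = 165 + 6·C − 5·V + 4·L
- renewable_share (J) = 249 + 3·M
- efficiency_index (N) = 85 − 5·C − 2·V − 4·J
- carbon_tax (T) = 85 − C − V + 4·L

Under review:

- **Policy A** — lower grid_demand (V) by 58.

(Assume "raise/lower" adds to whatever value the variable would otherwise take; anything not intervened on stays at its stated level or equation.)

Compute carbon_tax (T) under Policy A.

Policy A (V − 58):
  C = 121
  V = 71 − 58 = 13
  L = -50 + 2·13 = -24
  T = 85 − 121 − 13 + 4·(-24) = -145

-145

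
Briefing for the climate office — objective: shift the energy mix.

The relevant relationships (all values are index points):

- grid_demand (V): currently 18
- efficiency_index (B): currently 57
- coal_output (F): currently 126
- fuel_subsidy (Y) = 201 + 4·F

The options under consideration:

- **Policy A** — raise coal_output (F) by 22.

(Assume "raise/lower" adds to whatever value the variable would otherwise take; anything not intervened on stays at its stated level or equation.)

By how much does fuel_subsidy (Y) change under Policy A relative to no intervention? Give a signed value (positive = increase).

88

Baseline:
  F = 126
  Y = 201 + 4·126 = 705
Policy A (F + 22):
  F = 126 + 22 = 148
  Y = 201 + 4·148 = 793
Change in Y: 793 − 705 = 88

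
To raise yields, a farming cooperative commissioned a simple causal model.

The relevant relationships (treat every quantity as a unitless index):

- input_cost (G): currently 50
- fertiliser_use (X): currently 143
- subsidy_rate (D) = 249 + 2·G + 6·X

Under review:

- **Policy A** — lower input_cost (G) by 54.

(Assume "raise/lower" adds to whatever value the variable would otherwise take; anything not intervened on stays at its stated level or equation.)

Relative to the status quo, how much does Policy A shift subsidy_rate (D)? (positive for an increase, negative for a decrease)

-108

Baseline:
  G = 50
  X = 143
  D = 249 + 2·50 + 6·143 = 1207
Policy A (G − 54):
  G = 50 − 54 = -4
  X = 143
  D = 249 + 2·(-4) + 6·143 = 1099
Change in D: 1099 − 1207 = -108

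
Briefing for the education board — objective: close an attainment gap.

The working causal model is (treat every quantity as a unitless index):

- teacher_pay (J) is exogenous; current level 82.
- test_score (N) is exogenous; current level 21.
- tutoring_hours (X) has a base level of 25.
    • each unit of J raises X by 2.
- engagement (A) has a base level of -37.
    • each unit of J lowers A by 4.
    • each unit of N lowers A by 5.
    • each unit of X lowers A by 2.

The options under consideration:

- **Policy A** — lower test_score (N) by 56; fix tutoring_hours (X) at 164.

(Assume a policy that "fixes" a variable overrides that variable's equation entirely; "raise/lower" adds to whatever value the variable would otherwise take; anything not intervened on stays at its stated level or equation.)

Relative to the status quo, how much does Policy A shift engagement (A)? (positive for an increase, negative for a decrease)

330

Baseline:
  J = 82
  N = 21
  X = 25 + 2·82 = 189
  A = -37 − 4·82 − 5·21 − 2·189 = -848
Policy A (N − 56, X := 164):
  J = 82
  N = 21 − 56 = -35
  X = 164
  A = -37 − 4·82 − 5·(-35) − 2·164 = -518
Change in A: -518 − (-848) = 330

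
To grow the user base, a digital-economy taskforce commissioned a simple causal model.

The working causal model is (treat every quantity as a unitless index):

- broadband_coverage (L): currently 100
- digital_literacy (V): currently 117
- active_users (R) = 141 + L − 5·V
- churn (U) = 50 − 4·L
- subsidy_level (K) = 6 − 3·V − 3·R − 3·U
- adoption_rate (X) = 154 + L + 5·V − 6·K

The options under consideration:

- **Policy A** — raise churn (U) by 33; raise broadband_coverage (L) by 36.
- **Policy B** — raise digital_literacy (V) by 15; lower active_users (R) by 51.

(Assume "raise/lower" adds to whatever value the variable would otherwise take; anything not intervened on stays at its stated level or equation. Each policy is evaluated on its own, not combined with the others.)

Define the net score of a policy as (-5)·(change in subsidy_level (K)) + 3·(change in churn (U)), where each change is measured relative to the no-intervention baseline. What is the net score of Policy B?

-1665

Baseline:
  L = 100
  V = 117
  R = 141 + 100 − 5·117 = -344
  U = 50 − 4·100 = -350
  K = 6 − 3·117 − 3·(-344) − 3·(-350) = 1737
Policy B (V + 15, R − 51):
  L = 100
  V = 117 + 15 = 132
  R = 141 + 100 − 5·132 (−51 from intervention) = -470
  U = 50 − 4·100 = -350
  K = 6 − 3·132 − 3·(-470) − 3·(-350) = 2070
ΔK = 2070 − 1737 = 333; ΔU = -350 − (-350) = 0
Score = (-5)·333 + 3·0 = -1665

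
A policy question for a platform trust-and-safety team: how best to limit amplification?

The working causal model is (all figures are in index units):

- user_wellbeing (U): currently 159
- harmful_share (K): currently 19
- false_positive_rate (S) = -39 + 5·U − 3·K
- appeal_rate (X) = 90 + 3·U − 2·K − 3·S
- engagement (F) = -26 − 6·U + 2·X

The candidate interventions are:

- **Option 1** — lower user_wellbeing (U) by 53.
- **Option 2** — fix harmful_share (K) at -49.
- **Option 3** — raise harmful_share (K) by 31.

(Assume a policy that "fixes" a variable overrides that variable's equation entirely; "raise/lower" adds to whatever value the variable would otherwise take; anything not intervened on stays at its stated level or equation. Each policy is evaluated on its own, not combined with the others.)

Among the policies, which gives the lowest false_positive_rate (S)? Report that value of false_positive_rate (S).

434

Option 1 (U − 53):
  U = 159 − 53 = 106
  K = 19
  S = -39 + 5·106 − 3·19 = 434
Option 2 (K := -49):
  U = 159
  K = -49
  S = -39 + 5·159 − 3·(-49) = 903
Option 3 (K + 31):
  U = 159
  K = 19 + 31 = 50
  S = -39 + 5·159 − 3·50 = 606
Comparing — Option 1: S=434, Option 2: S=903, Option 3: S=606. Lowest is 434 (Option 1).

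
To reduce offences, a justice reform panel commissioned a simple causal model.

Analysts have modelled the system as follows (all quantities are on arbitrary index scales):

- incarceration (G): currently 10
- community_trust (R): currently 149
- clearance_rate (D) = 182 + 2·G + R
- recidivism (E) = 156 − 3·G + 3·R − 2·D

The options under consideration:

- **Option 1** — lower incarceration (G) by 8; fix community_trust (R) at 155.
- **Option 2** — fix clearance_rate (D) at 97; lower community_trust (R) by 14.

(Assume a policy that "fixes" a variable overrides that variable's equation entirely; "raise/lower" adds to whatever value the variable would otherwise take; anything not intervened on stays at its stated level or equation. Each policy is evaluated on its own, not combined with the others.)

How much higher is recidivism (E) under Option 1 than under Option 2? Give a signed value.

Option 1 (G − 8, R := 155):
  G = 10 − 8 = 2
  R = 155
  D = 182 + 2·2 + 155 = 341
  E = 156 − 3·2 + 3·155 − 2·341 = -67
Option 2 (D := 97, R − 14):
  G = 10
  R = 149 − 14 = 135
  D = 97
  E = 156 − 3·10 + 3·135 − 2·97 = 337
E: -67 − 337 = -404

-404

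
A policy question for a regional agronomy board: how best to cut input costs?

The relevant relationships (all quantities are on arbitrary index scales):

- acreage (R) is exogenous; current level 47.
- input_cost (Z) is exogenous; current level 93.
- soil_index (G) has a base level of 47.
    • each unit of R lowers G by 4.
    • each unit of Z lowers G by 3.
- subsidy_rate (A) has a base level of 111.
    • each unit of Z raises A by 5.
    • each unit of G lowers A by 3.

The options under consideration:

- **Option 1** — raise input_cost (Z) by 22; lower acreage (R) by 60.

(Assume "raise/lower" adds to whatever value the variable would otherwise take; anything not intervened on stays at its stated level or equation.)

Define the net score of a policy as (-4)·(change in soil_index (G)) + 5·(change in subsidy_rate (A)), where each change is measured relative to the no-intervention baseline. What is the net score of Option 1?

-2756

Baseline:
  R = 47
  Z = 93
  G = 47 − 4·47 − 3·93 = -420
  A = 111 + 5·93 − 3·(-420) = 1836
Option 1 (Z + 22, R − 60):
  R = 47 − 60 = -13
  Z = 93 + 22 = 115
  G = 47 − 4·(-13) − 3·115 = -246
  A = 111 + 5·115 − 3·(-246) = 1424
ΔG = -246 − (-420) = 174; ΔA = 1424 − 1836 = -412
Score = (-4)·174 + 5·(-412) = -2756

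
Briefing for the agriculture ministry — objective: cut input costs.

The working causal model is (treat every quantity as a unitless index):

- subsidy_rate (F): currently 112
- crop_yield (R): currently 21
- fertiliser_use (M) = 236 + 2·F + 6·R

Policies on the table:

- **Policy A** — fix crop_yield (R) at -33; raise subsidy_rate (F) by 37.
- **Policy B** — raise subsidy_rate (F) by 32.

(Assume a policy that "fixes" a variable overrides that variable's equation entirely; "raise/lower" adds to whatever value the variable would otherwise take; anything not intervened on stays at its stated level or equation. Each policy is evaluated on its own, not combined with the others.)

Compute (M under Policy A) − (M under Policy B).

-314

Policy A (R := -33, F + 37):
  F = 112 + 37 = 149
  R = -33
  M = 236 + 2·149 + 6·(-33) = 336
Policy B (F + 32):
  F = 112 + 32 = 144
  R = 21
  M = 236 + 2·144 + 6·21 = 650
M: 336 − 650 = -314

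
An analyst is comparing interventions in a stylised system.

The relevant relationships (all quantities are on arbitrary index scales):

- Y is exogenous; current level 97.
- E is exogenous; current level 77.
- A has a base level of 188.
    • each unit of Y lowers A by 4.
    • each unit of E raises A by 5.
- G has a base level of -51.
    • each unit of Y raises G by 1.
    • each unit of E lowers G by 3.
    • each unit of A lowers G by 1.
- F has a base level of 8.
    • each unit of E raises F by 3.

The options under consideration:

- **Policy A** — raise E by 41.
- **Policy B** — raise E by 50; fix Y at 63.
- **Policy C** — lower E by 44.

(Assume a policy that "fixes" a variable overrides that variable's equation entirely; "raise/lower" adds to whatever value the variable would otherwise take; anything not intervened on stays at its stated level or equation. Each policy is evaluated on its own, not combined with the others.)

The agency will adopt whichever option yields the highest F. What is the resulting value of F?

389

Policy A (E + 41):
  E = 77 + 41 = 118
  F = 8 + 3·118 = 362
Policy B (E + 50, Y := 63):
  E = 77 + 50 = 127
  F = 8 + 3·127 = 389
Policy C (E − 44):
  E = 77 − 44 = 33
  F = 8 + 3·33 = 107
Comparing — Policy A: F=362, Policy B: F=389, Policy C: F=107. Highest is 389 (Policy B).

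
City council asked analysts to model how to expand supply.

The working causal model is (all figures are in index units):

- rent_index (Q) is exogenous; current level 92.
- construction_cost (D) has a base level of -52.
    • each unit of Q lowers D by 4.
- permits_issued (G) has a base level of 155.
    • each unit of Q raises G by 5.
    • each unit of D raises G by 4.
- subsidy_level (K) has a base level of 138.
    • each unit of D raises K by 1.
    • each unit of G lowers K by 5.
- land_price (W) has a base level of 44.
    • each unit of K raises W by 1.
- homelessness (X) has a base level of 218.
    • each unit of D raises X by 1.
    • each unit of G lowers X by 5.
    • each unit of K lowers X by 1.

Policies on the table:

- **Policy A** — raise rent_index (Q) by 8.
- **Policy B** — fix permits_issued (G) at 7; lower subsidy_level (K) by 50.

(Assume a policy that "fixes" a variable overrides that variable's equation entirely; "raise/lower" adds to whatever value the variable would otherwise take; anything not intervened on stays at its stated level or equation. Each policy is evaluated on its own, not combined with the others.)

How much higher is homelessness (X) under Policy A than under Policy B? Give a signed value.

-50

Policy A (Q + 8):
  Q = 92 + 8 = 100
  D = -52 − 4·100 = -452
  G = 155 + 5·100 + 4·(-452) = -1153
  K = 138 + (-452) − 5·(-1153) = 5451
  X = 218 + (-452) − 5·(-1153) − 5451 = 80
Policy B (G := 7, K − 50):
  Q = 92
  D = -52 − 4·92 = -420
  G = 7
  K = 138 + (-420) − 5·7 (−50 from intervention) = -367
  X = 218 + (-420) − 5·7 − (-367) = 130
X: 80 − 130 = -50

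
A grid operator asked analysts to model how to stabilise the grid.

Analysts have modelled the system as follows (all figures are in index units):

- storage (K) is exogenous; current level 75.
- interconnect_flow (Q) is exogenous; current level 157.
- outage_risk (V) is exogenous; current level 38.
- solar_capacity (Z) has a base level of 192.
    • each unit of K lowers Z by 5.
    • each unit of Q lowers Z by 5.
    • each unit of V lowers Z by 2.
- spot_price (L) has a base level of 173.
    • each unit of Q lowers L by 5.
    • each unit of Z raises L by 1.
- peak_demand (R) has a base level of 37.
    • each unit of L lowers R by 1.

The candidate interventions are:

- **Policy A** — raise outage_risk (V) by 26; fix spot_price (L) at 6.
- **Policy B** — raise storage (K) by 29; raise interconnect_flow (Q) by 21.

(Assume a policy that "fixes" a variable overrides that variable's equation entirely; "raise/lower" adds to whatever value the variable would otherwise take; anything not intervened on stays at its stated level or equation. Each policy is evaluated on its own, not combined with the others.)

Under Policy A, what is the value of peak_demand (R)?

31

Policy A (V + 26, L := 6):
  K = 75
  Q = 157
  V = 38 + 26 = 64
  Z = 192 − 5·75 − 5·157 − 2·64 = -1096
  L = 6
  R = 37 − 6 = 31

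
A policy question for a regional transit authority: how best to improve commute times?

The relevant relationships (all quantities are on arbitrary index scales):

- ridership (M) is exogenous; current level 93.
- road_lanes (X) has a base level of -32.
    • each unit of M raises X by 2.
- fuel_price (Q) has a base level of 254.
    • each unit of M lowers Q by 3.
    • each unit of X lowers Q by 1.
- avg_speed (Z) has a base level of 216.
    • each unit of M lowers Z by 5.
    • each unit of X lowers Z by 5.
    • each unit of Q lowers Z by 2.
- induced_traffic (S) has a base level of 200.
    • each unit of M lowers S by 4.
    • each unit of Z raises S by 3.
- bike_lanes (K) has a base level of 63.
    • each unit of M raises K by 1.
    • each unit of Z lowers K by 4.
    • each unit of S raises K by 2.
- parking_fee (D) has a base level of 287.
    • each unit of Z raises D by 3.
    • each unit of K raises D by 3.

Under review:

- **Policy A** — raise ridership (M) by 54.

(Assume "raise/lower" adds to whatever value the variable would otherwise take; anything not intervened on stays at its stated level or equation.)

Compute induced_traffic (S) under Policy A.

-3181

Policy A (M + 54):
  M = 93 + 54 = 147
  X = -32 + 2·147 = 262
  Q = 254 − 3·147 − 262 = -449
  Z = 216 − 5·147 − 5·262 − 2·(-449) = -931
  S = 200 − 4·147 + 3·(-931) = -3181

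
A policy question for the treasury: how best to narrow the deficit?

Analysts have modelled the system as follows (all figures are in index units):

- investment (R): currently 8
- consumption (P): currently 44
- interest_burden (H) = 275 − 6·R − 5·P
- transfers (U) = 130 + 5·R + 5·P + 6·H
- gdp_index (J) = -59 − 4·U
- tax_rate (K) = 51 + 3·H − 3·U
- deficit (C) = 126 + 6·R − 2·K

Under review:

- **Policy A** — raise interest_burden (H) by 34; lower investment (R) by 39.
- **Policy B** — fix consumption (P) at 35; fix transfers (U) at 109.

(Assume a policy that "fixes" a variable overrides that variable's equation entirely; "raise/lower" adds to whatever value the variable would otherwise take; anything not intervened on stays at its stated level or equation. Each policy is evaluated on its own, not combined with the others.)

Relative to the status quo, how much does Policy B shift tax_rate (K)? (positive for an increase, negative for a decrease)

1104

Baseline:
  R = 8
  P = 44
  H = 275 − 6·8 − 5·44 = 7
  U = 130 + 5·8 + 5·44 + 6·7 = 432
  K = 51 + 3·7 − 3·432 = -1224
Policy B (P := 35, U := 109):
  R = 8
  P = 35
  H = 275 − 6·8 − 5·35 = 52
  U = 109
  K = 51 + 3·52 − 3·109 = -120
Change in K: -120 − (-1224) = 1104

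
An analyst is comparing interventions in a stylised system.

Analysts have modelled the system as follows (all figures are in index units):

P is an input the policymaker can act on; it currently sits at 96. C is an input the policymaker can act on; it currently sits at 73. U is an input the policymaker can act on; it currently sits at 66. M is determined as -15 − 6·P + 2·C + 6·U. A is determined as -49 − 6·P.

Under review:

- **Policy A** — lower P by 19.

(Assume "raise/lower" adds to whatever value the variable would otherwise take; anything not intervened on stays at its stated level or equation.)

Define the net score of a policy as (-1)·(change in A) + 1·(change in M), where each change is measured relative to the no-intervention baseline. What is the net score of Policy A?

Baseline:
  P = 96
  C = 73
  U = 66
  M = -15 − 6·96 + 2·73 + 6·66 = -49
  A = -49 − 6·96 = -625
Policy A (P − 19):
  P = 96 − 19 = 77
  C = 73
  U = 66
  M = -15 − 6·77 + 2·73 + 6·66 = 65
  A = -49 − 6·77 = -511
ΔA = -511 − (-625) = 114; ΔM = 65 − (-49) = 114
Score = (-1)·114 + 1·114 = 0

0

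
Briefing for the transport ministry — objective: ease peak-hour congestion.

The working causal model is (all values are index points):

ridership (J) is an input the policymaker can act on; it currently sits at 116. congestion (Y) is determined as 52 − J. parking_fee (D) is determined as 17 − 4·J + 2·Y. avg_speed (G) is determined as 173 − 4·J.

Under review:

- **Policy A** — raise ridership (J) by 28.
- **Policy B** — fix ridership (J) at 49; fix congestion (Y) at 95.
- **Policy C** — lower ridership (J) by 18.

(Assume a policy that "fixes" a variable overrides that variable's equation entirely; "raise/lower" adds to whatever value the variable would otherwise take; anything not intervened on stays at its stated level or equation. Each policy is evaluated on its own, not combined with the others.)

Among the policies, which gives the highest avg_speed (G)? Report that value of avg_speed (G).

-23

Policy A (J + 28):
  J = 116 + 28 = 144
  G = 173 − 4·144 = -403
Policy B (J := 49, Y := 95):
  J = 49
  G = 173 − 4·49 = -23
Policy C (J − 18):
  J = 116 − 18 = 98
  G = 173 − 4·98 = -219
Comparing — Policy A: G=-403, Policy B: G=-23, Policy C: G=-219. Highest is -23 (Policy B).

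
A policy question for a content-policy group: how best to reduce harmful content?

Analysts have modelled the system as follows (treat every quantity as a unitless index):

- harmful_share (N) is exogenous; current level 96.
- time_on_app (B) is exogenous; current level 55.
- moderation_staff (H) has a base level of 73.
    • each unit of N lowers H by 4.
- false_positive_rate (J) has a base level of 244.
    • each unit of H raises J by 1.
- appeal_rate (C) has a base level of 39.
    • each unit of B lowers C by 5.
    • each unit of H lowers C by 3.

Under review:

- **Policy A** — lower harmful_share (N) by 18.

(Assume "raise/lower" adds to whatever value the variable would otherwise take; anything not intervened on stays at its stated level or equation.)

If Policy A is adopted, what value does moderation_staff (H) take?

-239

Policy A (N − 18):
  N = 96 − 18 = 78
  H = 73 − 4·78 = -239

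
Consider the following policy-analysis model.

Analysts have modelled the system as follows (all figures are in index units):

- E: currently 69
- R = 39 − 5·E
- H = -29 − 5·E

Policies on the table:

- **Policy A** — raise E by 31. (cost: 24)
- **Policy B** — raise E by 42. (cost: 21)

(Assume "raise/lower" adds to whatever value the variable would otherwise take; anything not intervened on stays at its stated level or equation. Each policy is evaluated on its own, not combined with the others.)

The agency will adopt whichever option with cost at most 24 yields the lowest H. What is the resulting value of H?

Policy A (E + 31):
  E = 69 + 31 = 100
  H = -29 − 5·100 = -529
Policy B (E + 42):
  E = 69 + 42 = 111
  H = -29 − 5·111 = -584
Comparing — Policy A: H=-529, Policy B: H=-584. Lowest is -584 (Policy B).

-584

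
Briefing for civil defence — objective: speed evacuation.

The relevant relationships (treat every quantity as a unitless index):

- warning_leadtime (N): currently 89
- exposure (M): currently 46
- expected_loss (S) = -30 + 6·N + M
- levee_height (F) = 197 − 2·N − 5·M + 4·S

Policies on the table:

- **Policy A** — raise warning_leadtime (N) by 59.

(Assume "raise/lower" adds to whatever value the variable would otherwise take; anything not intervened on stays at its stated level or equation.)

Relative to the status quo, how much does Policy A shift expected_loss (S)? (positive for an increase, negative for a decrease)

Baseline:
  N = 89
  M = 46
  S = -30 + 6·89 + 46 = 550
Policy A (N + 59):
  N = 89 + 59 = 148
  M = 46
  S = -30 + 6·148 + 46 = 904
Change in S: 904 − 550 = 354

354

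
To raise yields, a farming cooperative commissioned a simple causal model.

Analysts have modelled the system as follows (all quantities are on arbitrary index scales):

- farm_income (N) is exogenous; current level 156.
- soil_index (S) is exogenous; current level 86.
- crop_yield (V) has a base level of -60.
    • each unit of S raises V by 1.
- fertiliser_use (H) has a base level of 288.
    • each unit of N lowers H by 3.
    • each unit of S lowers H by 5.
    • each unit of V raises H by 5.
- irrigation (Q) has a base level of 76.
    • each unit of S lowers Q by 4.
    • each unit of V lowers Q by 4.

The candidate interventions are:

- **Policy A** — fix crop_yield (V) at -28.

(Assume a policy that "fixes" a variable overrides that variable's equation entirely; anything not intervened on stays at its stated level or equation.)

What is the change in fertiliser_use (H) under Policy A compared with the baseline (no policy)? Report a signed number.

-270

Baseline:
  N = 156
  S = 86
  V = -60 + 86 = 26
  H = 288 − 3·156 − 5·86 + 5·26 = -480
Policy A (V := -28):
  N = 156
  S = 86
  V = -28
  H = 288 − 3·156 − 5·86 + 5·(-28) = -750
Change in H: -750 − (-480) = -270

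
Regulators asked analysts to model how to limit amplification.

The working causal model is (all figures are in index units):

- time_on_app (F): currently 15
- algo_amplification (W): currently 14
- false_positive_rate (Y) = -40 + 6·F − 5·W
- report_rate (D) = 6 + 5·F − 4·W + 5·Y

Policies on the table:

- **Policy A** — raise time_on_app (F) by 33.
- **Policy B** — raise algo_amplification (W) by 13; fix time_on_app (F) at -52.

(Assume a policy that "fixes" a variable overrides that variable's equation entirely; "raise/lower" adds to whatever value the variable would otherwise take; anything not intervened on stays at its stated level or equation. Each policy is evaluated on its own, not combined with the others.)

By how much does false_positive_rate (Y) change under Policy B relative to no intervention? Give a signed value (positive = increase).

Baseline:
  F = 15
  W = 14
  Y = -40 + 6·15 − 5·14 = -20
Policy B (W + 13, F := -52):
  F = -52
  W = 14 + 13 = 27
  Y = -40 + 6·(-52) − 5·27 = -487
Change in Y: -487 − (-20) = -467

-467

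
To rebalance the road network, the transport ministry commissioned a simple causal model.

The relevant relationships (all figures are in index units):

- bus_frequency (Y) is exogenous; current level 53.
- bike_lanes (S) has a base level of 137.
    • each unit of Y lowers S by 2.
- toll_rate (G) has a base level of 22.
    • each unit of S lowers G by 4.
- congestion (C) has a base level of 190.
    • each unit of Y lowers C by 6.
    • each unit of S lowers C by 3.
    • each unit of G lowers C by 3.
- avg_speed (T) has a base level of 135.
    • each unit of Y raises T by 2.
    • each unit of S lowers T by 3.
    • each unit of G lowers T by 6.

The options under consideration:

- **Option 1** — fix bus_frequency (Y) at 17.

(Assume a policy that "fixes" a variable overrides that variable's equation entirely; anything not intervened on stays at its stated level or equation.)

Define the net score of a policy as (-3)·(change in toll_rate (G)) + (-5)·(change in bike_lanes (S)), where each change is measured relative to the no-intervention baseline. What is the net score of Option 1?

504

Baseline:
  Y = 53
  S = 137 − 2·53 = 31
  G = 22 − 4·31 = -102
Option 1 (Y := 17):
  Y = 17
  S = 137 − 2·17 = 103
  G = 22 − 4·103 = -390
ΔG = -390 − (-102) = -288; ΔS = 103 − 31 = 72
Score = (-3)·(-288) + (-5)·72 = 504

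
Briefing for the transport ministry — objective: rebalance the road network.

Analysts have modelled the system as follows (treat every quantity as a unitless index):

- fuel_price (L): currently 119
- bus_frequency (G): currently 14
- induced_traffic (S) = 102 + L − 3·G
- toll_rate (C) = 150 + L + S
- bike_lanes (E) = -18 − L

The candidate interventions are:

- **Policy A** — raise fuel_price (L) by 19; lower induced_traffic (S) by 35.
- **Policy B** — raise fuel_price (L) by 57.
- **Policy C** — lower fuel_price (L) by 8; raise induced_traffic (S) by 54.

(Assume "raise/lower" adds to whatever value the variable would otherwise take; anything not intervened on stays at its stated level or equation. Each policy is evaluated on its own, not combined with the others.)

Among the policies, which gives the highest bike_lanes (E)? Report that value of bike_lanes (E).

-129

Policy A (L + 19, S − 35):
  L = 119 + 19 = 138
  E = -18 − 138 = -156
Policy B (L + 57):
  L = 119 + 57 = 176
  E = -18 − 176 = -194
Policy C (L − 8, S + 54):
  L = 119 − 8 = 111
  E = -18 − 111 = -129
Comparing — Policy A: E=-156, Policy B: E=-194, Policy C: E=-129. Highest is -129 (Policy C).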